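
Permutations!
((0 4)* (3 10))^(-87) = (0 4)(3 10)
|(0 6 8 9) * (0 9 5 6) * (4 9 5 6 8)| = |(4 9 5 8 6)| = 5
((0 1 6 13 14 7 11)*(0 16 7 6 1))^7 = ((6 13 14)(7 11 16))^7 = (6 13 14)(7 11 16)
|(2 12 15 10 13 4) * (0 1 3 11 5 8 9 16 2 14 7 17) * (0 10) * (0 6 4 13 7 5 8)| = |(0 1 3 11 8 9 16 2 12 15 6 4 14 5)(7 17 10)| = 42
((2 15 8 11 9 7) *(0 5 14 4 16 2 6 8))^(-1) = (0 15 2 16 4 14 5)(6 7 9 11 8)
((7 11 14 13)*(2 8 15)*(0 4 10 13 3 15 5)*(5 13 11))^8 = ((0 4 10 11 14 3 15 2 8 13 7 5))^8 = (0 8 14)(2 11 5)(3 4 13)(7 15 10)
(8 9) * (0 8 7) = [8, 1, 2, 3, 4, 5, 6, 0, 9, 7] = (0 8 9 7)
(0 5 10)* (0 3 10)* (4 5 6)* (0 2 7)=[6, 1, 7, 10, 5, 2, 4, 0, 8, 9, 3]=(0 6 4 5 2 7)(3 10)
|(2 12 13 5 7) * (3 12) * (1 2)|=|(1 2 3 12 13 5 7)|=7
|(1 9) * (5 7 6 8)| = 4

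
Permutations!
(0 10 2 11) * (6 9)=[10, 1, 11, 3, 4, 5, 9, 7, 8, 6, 2, 0]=(0 10 2 11)(6 9)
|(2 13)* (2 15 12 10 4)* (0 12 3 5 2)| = 20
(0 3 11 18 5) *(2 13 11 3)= (0 2 13 11 18 5)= [2, 1, 13, 3, 4, 0, 6, 7, 8, 9, 10, 18, 12, 11, 14, 15, 16, 17, 5]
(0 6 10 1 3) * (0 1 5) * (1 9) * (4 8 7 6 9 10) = (0 9 1 3 10 5)(4 8 7 6) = [9, 3, 2, 10, 8, 0, 4, 6, 7, 1, 5]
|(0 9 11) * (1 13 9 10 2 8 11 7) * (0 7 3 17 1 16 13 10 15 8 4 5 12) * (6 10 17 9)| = |(0 15 8 11 7 16 13 6 10 2 4 5 12)(1 17)(3 9)| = 26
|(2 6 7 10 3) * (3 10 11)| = 5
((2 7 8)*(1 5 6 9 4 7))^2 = (1 6 4 8)(2 5 9 7)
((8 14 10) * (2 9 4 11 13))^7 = ((2 9 4 11 13)(8 14 10))^7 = (2 4 13 9 11)(8 14 10)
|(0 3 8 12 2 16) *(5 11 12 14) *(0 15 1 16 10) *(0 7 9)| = |(0 3 8 14 5 11 12 2 10 7 9)(1 16 15)| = 33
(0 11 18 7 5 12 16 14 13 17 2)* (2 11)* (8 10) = (0 2)(5 12 16 14 13 17 11 18 7)(8 10) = [2, 1, 0, 3, 4, 12, 6, 5, 10, 9, 8, 18, 16, 17, 13, 15, 14, 11, 7]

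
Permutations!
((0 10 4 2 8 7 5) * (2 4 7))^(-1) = (0 5 7 10)(2 8) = ((0 10 7 5)(2 8))^(-1)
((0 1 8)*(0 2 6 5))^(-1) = ((0 1 8 2 6 5))^(-1) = (0 5 6 2 8 1)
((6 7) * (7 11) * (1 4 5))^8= ((1 4 5)(6 11 7))^8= (1 5 4)(6 7 11)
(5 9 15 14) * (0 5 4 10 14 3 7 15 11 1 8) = (0 5 9 11 1 8)(3 7 15)(4 10 14) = [5, 8, 2, 7, 10, 9, 6, 15, 0, 11, 14, 1, 12, 13, 4, 3]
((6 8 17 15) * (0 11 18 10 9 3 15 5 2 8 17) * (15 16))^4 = (0 9 6 8 10 15 2 18 16 5 11 3 17) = ((0 11 18 10 9 3 16 15 6 17 5 2 8))^4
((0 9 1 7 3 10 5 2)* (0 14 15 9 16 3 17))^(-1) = (0 17 7 1 9 15 14 2 5 10 3 16)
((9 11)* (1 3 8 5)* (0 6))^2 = (11)(1 8)(3 5)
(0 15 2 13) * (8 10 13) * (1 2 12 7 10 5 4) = (0 15 12 7 10 13)(1 2 8 5 4) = [15, 2, 8, 3, 1, 4, 6, 10, 5, 9, 13, 11, 7, 0, 14, 12]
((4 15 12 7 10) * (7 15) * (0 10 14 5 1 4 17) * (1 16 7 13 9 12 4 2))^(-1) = ((0 10 17)(1 2)(4 13 9 12 15)(5 16 7 14))^(-1) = (0 17 10)(1 2)(4 15 12 9 13)(5 14 7 16)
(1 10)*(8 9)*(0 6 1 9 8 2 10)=(0 6 1)(2 10 9)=[6, 0, 10, 3, 4, 5, 1, 7, 8, 2, 9]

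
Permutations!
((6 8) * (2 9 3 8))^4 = (2 6 8 3 9)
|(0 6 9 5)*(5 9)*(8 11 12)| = 3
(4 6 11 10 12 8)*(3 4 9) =(3 4 6 11 10 12 8 9) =[0, 1, 2, 4, 6, 5, 11, 7, 9, 3, 12, 10, 8]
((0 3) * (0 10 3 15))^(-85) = (0 15)(3 10)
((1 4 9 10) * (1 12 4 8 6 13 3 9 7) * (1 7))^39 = (1 13 10)(3 12 8)(4 6 9)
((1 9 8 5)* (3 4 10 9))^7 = (10)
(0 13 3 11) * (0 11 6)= (0 13 3 6)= [13, 1, 2, 6, 4, 5, 0, 7, 8, 9, 10, 11, 12, 3]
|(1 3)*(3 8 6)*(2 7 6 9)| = 7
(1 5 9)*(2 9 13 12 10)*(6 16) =(1 5 13 12 10 2 9)(6 16) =[0, 5, 9, 3, 4, 13, 16, 7, 8, 1, 2, 11, 10, 12, 14, 15, 6]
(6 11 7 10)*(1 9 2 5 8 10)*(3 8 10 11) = [0, 9, 5, 8, 4, 10, 3, 1, 11, 2, 6, 7] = (1 9 2 5 10 6 3 8 11 7)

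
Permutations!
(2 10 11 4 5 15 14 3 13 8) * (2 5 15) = (2 10 11 4 15 14 3 13 8 5) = [0, 1, 10, 13, 15, 2, 6, 7, 5, 9, 11, 4, 12, 8, 3, 14]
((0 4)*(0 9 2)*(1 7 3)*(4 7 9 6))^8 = ((0 7 3 1 9 2)(4 6))^8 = (0 3 9)(1 2 7)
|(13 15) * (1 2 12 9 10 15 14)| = |(1 2 12 9 10 15 13 14)| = 8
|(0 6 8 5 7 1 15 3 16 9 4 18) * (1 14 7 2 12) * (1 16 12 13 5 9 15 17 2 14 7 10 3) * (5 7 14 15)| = |(0 6 8 9 4 18)(1 17 2 13 7 14 10 3 12 16 5 15)| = 12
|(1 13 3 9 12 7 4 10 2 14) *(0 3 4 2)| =|(0 3 9 12 7 2 14 1 13 4 10)| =11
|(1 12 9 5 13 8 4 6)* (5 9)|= 7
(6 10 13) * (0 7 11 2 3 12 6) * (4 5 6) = (0 7 11 2 3 12 4 5 6 10 13) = [7, 1, 3, 12, 5, 6, 10, 11, 8, 9, 13, 2, 4, 0]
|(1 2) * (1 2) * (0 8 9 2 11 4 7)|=7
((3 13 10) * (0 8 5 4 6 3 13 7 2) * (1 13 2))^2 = ((0 8 5 4 6 3 7 1 13 10 2))^2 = (0 5 6 7 13 2 8 4 3 1 10)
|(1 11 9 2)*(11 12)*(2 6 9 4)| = 10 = |(1 12 11 4 2)(6 9)|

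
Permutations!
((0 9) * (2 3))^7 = (0 9)(2 3)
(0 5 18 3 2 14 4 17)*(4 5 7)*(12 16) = (0 7 4 17)(2 14 5 18 3)(12 16) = [7, 1, 14, 2, 17, 18, 6, 4, 8, 9, 10, 11, 16, 13, 5, 15, 12, 0, 3]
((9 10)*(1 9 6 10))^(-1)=(1 9)(6 10)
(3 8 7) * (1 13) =(1 13)(3 8 7) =[0, 13, 2, 8, 4, 5, 6, 3, 7, 9, 10, 11, 12, 1]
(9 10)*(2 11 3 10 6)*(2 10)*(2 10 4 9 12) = (2 11 3 10 12)(4 9 6) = [0, 1, 11, 10, 9, 5, 4, 7, 8, 6, 12, 3, 2]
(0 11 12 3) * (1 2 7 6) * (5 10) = [11, 2, 7, 0, 4, 10, 1, 6, 8, 9, 5, 12, 3] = (0 11 12 3)(1 2 7 6)(5 10)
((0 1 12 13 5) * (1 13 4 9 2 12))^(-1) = (0 5 13)(2 9 4 12)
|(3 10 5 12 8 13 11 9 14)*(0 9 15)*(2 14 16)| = |(0 9 16 2 14 3 10 5 12 8 13 11 15)| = 13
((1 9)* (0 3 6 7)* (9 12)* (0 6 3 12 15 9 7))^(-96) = ((0 12 7 6)(1 15 9))^(-96) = (15)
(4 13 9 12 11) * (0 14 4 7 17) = (0 14 4 13 9 12 11 7 17) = [14, 1, 2, 3, 13, 5, 6, 17, 8, 12, 10, 7, 11, 9, 4, 15, 16, 0]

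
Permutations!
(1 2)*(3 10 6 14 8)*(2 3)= (1 3 10 6 14 8 2)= [0, 3, 1, 10, 4, 5, 14, 7, 2, 9, 6, 11, 12, 13, 8]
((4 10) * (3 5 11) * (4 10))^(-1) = (3 11 5)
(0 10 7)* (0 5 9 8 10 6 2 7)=(0 6 2 7 5 9 8 10)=[6, 1, 7, 3, 4, 9, 2, 5, 10, 8, 0]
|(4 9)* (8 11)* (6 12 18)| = 6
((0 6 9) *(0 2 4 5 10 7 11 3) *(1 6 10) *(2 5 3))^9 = (0 7 2 3 10 11 4)(1 6 9 5)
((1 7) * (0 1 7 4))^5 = ((7)(0 1 4))^5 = (7)(0 4 1)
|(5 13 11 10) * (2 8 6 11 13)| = 6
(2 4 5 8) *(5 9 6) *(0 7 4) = (0 7 4 9 6 5 8 2) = [7, 1, 0, 3, 9, 8, 5, 4, 2, 6]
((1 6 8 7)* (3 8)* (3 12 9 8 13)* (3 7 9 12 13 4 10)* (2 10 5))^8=((1 6 13 7)(2 10 3 4 5)(8 9))^8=(13)(2 4 10 5 3)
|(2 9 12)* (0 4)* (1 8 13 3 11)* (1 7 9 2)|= |(0 4)(1 8 13 3 11 7 9 12)|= 8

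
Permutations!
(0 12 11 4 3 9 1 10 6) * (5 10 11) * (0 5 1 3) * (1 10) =[12, 11, 2, 9, 0, 1, 5, 7, 8, 3, 6, 4, 10] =(0 12 10 6 5 1 11 4)(3 9)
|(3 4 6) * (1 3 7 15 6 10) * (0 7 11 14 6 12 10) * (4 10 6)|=24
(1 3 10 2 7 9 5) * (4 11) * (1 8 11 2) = [0, 3, 7, 10, 2, 8, 6, 9, 11, 5, 1, 4] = (1 3 10)(2 7 9 5 8 11 4)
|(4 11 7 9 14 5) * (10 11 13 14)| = 4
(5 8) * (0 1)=(0 1)(5 8)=[1, 0, 2, 3, 4, 8, 6, 7, 5]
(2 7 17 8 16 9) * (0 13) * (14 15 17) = (0 13)(2 7 14 15 17 8 16 9) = [13, 1, 7, 3, 4, 5, 6, 14, 16, 2, 10, 11, 12, 0, 15, 17, 9, 8]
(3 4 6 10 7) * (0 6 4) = (0 6 10 7 3) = [6, 1, 2, 0, 4, 5, 10, 3, 8, 9, 7]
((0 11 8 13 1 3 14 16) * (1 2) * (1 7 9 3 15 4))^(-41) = (0 16 14 3 9 7 2 13 8 11)(1 15 4)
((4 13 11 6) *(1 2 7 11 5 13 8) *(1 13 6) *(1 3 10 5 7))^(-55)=((1 2)(3 10 5 6 4 8 13 7 11))^(-55)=(1 2)(3 11 7 13 8 4 6 5 10)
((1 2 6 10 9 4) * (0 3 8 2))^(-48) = (0 9 2)(1 10 8)(3 4 6)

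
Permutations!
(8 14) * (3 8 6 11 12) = [0, 1, 2, 8, 4, 5, 11, 7, 14, 9, 10, 12, 3, 13, 6] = (3 8 14 6 11 12)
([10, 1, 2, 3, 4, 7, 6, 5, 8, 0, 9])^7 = (0 10 9)(5 7)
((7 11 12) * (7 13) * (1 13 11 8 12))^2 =((1 13 7 8 12 11))^2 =(1 7 12)(8 11 13)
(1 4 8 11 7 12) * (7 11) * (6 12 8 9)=(1 4 9 6 12)(7 8)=[0, 4, 2, 3, 9, 5, 12, 8, 7, 6, 10, 11, 1]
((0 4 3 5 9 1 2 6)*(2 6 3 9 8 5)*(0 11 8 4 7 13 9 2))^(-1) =(0 3 2 4 5 8 11 6 1 9 13 7)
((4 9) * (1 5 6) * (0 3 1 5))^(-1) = ((0 3 1)(4 9)(5 6))^(-1) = (0 1 3)(4 9)(5 6)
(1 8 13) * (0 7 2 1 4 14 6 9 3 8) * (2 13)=(0 7 13 4 14 6 9 3 8 2 1)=[7, 0, 1, 8, 14, 5, 9, 13, 2, 3, 10, 11, 12, 4, 6]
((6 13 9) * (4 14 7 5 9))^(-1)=(4 13 6 9 5 7 14)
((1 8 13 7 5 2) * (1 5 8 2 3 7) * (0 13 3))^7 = (0 1 5 13 2)(3 7 8)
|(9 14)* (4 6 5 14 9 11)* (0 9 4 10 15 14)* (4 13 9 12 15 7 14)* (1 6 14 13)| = 13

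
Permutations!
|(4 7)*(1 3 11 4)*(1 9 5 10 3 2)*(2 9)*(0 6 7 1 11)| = |(0 6 7 2 11 4 1 9 5 10 3)| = 11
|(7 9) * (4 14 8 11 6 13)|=6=|(4 14 8 11 6 13)(7 9)|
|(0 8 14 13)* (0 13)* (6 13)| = |(0 8 14)(6 13)| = 6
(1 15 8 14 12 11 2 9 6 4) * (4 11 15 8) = [0, 8, 9, 3, 1, 5, 11, 7, 14, 6, 10, 2, 15, 13, 12, 4] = (1 8 14 12 15 4)(2 9 6 11)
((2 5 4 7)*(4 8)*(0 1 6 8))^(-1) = ((0 1 6 8 4 7 2 5))^(-1) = (0 5 2 7 4 8 6 1)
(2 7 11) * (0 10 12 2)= (0 10 12 2 7 11)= [10, 1, 7, 3, 4, 5, 6, 11, 8, 9, 12, 0, 2]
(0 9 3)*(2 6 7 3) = [9, 1, 6, 0, 4, 5, 7, 3, 8, 2] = (0 9 2 6 7 3)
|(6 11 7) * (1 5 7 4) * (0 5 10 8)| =|(0 5 7 6 11 4 1 10 8)| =9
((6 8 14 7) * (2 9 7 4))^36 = ((2 9 7 6 8 14 4))^36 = (2 9 7 6 8 14 4)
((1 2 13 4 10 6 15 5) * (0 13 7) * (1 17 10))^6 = ((0 13 4 1 2 7)(5 17 10 6 15))^6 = (5 17 10 6 15)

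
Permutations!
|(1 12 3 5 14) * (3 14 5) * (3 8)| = 6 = |(1 12 14)(3 8)|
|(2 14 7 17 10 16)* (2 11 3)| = 8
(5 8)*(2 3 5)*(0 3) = [3, 1, 0, 5, 4, 8, 6, 7, 2] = (0 3 5 8 2)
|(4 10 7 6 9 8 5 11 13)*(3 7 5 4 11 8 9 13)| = 20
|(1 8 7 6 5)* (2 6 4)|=7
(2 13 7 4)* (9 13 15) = (2 15 9 13 7 4) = [0, 1, 15, 3, 2, 5, 6, 4, 8, 13, 10, 11, 12, 7, 14, 9]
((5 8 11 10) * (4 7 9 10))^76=((4 7 9 10 5 8 11))^76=(4 11 8 5 10 9 7)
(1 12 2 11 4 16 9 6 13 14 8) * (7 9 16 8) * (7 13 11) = [0, 12, 7, 3, 8, 5, 11, 9, 1, 6, 10, 4, 2, 14, 13, 15, 16] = (16)(1 12 2 7 9 6 11 4 8)(13 14)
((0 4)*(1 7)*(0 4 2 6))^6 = (7)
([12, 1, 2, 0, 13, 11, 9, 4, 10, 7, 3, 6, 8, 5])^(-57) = [10, 1, 2, 8, 7, 13, 11, 9, 0, 6, 12, 5, 3, 4]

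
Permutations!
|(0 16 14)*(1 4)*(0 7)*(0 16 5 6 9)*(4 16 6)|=9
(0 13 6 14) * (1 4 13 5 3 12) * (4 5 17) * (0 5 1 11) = (0 17 4 13 6 14 5 3 12 11) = [17, 1, 2, 12, 13, 3, 14, 7, 8, 9, 10, 0, 11, 6, 5, 15, 16, 4]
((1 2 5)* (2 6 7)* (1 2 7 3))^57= ((7)(1 6 3)(2 5))^57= (7)(2 5)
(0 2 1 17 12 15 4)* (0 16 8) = (0 2 1 17 12 15 4 16 8) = [2, 17, 1, 3, 16, 5, 6, 7, 0, 9, 10, 11, 15, 13, 14, 4, 8, 12]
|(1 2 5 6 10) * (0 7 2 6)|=12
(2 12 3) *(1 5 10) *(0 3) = (0 3 2 12)(1 5 10) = [3, 5, 12, 2, 4, 10, 6, 7, 8, 9, 1, 11, 0]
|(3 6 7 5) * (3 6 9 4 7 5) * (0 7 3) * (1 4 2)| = |(0 7)(1 4 3 9 2)(5 6)| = 10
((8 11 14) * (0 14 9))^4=((0 14 8 11 9))^4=(0 9 11 8 14)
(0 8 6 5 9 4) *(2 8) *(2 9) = (0 9 4)(2 8 6 5) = [9, 1, 8, 3, 0, 2, 5, 7, 6, 4]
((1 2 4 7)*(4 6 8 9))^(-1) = (1 7 4 9 8 6 2)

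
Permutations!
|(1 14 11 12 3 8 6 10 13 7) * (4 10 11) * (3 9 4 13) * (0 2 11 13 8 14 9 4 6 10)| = 20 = |(0 2 11 12 4)(1 9 6 13 7)(3 14 8 10)|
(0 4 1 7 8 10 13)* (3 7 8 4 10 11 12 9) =[10, 8, 2, 7, 1, 5, 6, 4, 11, 3, 13, 12, 9, 0] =(0 10 13)(1 8 11 12 9 3 7 4)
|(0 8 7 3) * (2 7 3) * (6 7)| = |(0 8 3)(2 6 7)| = 3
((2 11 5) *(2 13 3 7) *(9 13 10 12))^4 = (2 12 7 10 3 5 13 11 9)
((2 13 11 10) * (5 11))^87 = (2 5 10 13 11)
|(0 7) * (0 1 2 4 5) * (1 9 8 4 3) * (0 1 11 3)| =|(0 7 9 8 4 5 1 2)(3 11)| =8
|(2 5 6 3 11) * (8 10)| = |(2 5 6 3 11)(8 10)| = 10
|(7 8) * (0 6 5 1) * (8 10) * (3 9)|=12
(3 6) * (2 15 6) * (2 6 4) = [0, 1, 15, 6, 2, 5, 3, 7, 8, 9, 10, 11, 12, 13, 14, 4] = (2 15 4)(3 6)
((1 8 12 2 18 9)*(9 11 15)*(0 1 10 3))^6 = ((0 1 8 12 2 18 11 15 9 10 3))^6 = (0 11 1 15 8 9 12 10 2 3 18)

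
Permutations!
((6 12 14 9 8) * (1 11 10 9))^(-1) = (1 14 12 6 8 9 10 11) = ((1 11 10 9 8 6 12 14))^(-1)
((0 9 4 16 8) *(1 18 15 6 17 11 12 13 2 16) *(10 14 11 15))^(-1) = (0 8 16 2 13 12 11 14 10 18 1 4 9)(6 15 17)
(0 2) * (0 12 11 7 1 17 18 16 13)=(0 2 12 11 7 1 17 18 16 13)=[2, 17, 12, 3, 4, 5, 6, 1, 8, 9, 10, 7, 11, 0, 14, 15, 13, 18, 16]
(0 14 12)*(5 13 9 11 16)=(0 14 12)(5 13 9 11 16)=[14, 1, 2, 3, 4, 13, 6, 7, 8, 11, 10, 16, 0, 9, 12, 15, 5]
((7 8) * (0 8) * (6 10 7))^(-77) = (0 10 8 7 6)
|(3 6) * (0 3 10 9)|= 5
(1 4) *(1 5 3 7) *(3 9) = (1 4 5 9 3 7) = [0, 4, 2, 7, 5, 9, 6, 1, 8, 3]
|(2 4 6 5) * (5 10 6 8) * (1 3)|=4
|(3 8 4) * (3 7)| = 4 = |(3 8 4 7)|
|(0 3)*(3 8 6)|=4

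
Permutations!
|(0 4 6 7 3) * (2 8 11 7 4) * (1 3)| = 14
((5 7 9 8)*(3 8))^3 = ((3 8 5 7 9))^3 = (3 7 8 9 5)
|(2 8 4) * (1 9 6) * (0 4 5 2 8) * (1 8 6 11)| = 6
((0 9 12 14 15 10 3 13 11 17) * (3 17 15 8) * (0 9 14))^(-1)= (0 12 9 17 10 15 11 13 3 8 14)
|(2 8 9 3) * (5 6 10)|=12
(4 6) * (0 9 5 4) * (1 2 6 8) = (0 9 5 4 8 1 2 6) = [9, 2, 6, 3, 8, 4, 0, 7, 1, 5]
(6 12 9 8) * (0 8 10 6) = (0 8)(6 12 9 10) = [8, 1, 2, 3, 4, 5, 12, 7, 0, 10, 6, 11, 9]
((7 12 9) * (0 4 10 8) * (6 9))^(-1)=((0 4 10 8)(6 9 7 12))^(-1)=(0 8 10 4)(6 12 7 9)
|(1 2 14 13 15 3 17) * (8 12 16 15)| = |(1 2 14 13 8 12 16 15 3 17)| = 10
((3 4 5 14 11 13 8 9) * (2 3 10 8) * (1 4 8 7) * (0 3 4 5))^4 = (0 10 14 4 9 5 2 8 1 13 3 7 11)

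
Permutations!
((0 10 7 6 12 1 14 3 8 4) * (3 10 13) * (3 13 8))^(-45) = (1 7)(6 14)(10 12)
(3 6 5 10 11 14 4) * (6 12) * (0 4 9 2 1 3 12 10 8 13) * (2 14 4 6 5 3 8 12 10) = (0 6 3 2 1 8 13)(4 10 11)(5 12)(9 14) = [6, 8, 1, 2, 10, 12, 3, 7, 13, 14, 11, 4, 5, 0, 9]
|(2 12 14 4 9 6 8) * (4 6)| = |(2 12 14 6 8)(4 9)| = 10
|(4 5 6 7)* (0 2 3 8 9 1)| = 12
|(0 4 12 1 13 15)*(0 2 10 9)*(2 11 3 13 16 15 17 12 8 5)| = 56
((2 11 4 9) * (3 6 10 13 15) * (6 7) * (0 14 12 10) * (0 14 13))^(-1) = (0 10 12 14 6 7 3 15 13)(2 9 4 11)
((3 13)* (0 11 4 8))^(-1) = (0 8 4 11)(3 13)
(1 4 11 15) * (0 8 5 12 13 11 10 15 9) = (0 8 5 12 13 11 9)(1 4 10 15) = [8, 4, 2, 3, 10, 12, 6, 7, 5, 0, 15, 9, 13, 11, 14, 1]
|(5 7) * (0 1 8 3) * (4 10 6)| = 12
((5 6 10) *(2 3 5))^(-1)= ((2 3 5 6 10))^(-1)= (2 10 6 5 3)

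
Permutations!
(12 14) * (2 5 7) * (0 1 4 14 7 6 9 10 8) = [1, 4, 5, 3, 14, 6, 9, 2, 0, 10, 8, 11, 7, 13, 12] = (0 1 4 14 12 7 2 5 6 9 10 8)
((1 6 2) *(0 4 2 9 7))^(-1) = (0 7 9 6 1 2 4)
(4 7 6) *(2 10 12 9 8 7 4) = (2 10 12 9 8 7 6) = [0, 1, 10, 3, 4, 5, 2, 6, 7, 8, 12, 11, 9]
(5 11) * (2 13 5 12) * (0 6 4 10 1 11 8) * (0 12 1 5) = [6, 11, 13, 3, 10, 8, 4, 7, 12, 9, 5, 1, 2, 0] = (0 6 4 10 5 8 12 2 13)(1 11)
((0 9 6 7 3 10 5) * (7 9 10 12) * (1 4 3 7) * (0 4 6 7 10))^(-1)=(1 12 3 4 5 10 7 9 6)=((1 6 9 7 10 5 4 3 12))^(-1)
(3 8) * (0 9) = (0 9)(3 8) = [9, 1, 2, 8, 4, 5, 6, 7, 3, 0]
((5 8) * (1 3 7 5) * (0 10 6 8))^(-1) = (0 5 7 3 1 8 6 10)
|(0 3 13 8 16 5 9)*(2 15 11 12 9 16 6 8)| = 8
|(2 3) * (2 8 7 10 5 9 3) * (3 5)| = 4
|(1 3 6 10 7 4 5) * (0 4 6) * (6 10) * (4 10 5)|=|(0 10 7 5 1 3)|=6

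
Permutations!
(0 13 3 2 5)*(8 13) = (0 8 13 3 2 5) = [8, 1, 5, 2, 4, 0, 6, 7, 13, 9, 10, 11, 12, 3]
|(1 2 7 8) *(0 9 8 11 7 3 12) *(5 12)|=8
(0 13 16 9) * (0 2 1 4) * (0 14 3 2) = (0 13 16 9)(1 4 14 3 2) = [13, 4, 1, 2, 14, 5, 6, 7, 8, 0, 10, 11, 12, 16, 3, 15, 9]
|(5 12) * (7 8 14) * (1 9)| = 6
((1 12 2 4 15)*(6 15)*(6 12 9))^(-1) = (1 15 6 9)(2 12 4)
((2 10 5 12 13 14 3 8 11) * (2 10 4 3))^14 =(2 11 13 3 5)(4 10 14 8 12)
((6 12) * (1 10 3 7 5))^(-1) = (1 5 7 3 10)(6 12) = ((1 10 3 7 5)(6 12))^(-1)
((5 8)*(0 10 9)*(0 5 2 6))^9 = (0 9 8 6 10 5 2)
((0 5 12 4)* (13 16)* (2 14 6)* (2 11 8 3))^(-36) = ((0 5 12 4)(2 14 6 11 8 3)(13 16))^(-36) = (16)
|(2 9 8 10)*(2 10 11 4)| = |(2 9 8 11 4)| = 5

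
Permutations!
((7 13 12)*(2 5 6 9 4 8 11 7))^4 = (2 4 13 6 11)(5 8 12 9 7)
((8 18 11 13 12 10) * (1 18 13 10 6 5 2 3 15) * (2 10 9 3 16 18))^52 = (1 11)(2 9)(3 16)(5 12 8)(6 13 10)(15 18)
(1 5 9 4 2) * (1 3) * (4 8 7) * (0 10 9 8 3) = (0 10 9 3 1 5 8 7 4 2) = [10, 5, 0, 1, 2, 8, 6, 4, 7, 3, 9]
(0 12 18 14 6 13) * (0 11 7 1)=(0 12 18 14 6 13 11 7 1)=[12, 0, 2, 3, 4, 5, 13, 1, 8, 9, 10, 7, 18, 11, 6, 15, 16, 17, 14]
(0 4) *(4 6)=(0 6 4)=[6, 1, 2, 3, 0, 5, 4]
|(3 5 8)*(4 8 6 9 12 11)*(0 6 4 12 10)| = |(0 6 9 10)(3 5 4 8)(11 12)| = 4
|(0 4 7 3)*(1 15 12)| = |(0 4 7 3)(1 15 12)| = 12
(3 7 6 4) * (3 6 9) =(3 7 9)(4 6) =[0, 1, 2, 7, 6, 5, 4, 9, 8, 3]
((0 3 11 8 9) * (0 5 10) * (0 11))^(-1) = (0 3)(5 9 8 11 10)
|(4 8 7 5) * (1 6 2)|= 12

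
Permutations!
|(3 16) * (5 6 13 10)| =|(3 16)(5 6 13 10)| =4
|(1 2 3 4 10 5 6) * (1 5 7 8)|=14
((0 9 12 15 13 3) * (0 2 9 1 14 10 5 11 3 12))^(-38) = (0 2 11 10 1 9 3 5 14)(12 15 13)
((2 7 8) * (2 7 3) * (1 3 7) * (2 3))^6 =((1 2 7 8))^6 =(1 7)(2 8)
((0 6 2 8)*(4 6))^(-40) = (8)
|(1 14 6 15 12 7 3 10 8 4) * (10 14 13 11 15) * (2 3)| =13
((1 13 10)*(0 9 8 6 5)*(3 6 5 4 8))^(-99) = ((0 9 3 6 4 8 5)(1 13 10))^(-99) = (13)(0 5 8 4 6 3 9)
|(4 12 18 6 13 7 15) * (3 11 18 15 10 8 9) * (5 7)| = |(3 11 18 6 13 5 7 10 8 9)(4 12 15)| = 30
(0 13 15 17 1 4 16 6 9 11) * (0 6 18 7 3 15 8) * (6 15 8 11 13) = (0 6 9 13 11 15 17 1 4 16 18 7 3 8) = [6, 4, 2, 8, 16, 5, 9, 3, 0, 13, 10, 15, 12, 11, 14, 17, 18, 1, 7]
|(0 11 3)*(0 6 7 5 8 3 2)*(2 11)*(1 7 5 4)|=12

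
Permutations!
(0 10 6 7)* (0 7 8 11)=(0 10 6 8 11)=[10, 1, 2, 3, 4, 5, 8, 7, 11, 9, 6, 0]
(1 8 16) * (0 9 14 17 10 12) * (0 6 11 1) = (0 9 14 17 10 12 6 11 1 8 16) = [9, 8, 2, 3, 4, 5, 11, 7, 16, 14, 12, 1, 6, 13, 17, 15, 0, 10]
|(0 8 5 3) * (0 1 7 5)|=4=|(0 8)(1 7 5 3)|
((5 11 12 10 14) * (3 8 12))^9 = ((3 8 12 10 14 5 11))^9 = (3 12 14 11 8 10 5)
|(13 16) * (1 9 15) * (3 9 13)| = |(1 13 16 3 9 15)| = 6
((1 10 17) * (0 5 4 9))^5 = ((0 5 4 9)(1 10 17))^5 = (0 5 4 9)(1 17 10)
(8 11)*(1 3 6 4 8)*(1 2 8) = [0, 3, 8, 6, 1, 5, 4, 7, 11, 9, 10, 2] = (1 3 6 4)(2 8 11)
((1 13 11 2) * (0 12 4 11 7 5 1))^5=(1 13 7 5)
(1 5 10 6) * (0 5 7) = [5, 7, 2, 3, 4, 10, 1, 0, 8, 9, 6] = (0 5 10 6 1 7)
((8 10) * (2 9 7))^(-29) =((2 9 7)(8 10))^(-29) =(2 9 7)(8 10)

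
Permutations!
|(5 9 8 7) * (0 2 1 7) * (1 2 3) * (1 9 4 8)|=|(0 3 9 1 7 5 4 8)|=8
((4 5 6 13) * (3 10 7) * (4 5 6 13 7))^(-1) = (3 7 6 4 10)(5 13)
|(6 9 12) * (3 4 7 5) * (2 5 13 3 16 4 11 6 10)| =12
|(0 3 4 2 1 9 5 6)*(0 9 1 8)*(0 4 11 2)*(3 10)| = 21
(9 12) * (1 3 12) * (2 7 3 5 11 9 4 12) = [0, 5, 7, 2, 12, 11, 6, 3, 8, 1, 10, 9, 4] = (1 5 11 9)(2 7 3)(4 12)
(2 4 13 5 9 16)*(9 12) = (2 4 13 5 12 9 16) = [0, 1, 4, 3, 13, 12, 6, 7, 8, 16, 10, 11, 9, 5, 14, 15, 2]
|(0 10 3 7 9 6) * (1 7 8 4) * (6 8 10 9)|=|(0 9 8 4 1 7 6)(3 10)|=14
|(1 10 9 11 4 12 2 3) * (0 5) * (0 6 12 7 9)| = 8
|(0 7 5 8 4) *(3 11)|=10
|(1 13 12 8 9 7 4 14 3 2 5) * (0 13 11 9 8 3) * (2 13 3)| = 12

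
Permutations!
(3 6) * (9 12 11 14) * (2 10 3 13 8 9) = (2 10 3 6 13 8 9 12 11 14) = [0, 1, 10, 6, 4, 5, 13, 7, 9, 12, 3, 14, 11, 8, 2]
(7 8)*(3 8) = (3 8 7) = [0, 1, 2, 8, 4, 5, 6, 3, 7]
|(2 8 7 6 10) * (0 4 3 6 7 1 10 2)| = |(0 4 3 6 2 8 1 10)| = 8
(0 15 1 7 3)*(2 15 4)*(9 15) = [4, 7, 9, 0, 2, 5, 6, 3, 8, 15, 10, 11, 12, 13, 14, 1] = (0 4 2 9 15 1 7 3)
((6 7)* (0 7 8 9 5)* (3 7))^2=((0 3 7 6 8 9 5))^2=(0 7 8 5 3 6 9)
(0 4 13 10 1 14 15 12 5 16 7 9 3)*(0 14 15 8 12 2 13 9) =(0 4 9 3 14 8 12 5 16 7)(1 15 2 13 10) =[4, 15, 13, 14, 9, 16, 6, 0, 12, 3, 1, 11, 5, 10, 8, 2, 7]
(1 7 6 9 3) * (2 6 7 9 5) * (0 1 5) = (0 1 9 3 5 2 6) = [1, 9, 6, 5, 4, 2, 0, 7, 8, 3]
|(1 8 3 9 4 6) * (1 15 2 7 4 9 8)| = 10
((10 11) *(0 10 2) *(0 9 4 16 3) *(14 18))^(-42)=(18)(0 16 9 11)(2 10 3 4)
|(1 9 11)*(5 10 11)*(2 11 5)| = |(1 9 2 11)(5 10)| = 4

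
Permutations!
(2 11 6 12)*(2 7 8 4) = (2 11 6 12 7 8 4) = [0, 1, 11, 3, 2, 5, 12, 8, 4, 9, 10, 6, 7]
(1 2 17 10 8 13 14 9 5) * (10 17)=(17)(1 2 10 8 13 14 9 5)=[0, 2, 10, 3, 4, 1, 6, 7, 13, 5, 8, 11, 12, 14, 9, 15, 16, 17]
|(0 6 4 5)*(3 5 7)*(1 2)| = 6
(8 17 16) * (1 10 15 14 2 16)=(1 10 15 14 2 16 8 17)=[0, 10, 16, 3, 4, 5, 6, 7, 17, 9, 15, 11, 12, 13, 2, 14, 8, 1]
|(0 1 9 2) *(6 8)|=|(0 1 9 2)(6 8)|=4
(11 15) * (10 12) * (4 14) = (4 14)(10 12)(11 15) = [0, 1, 2, 3, 14, 5, 6, 7, 8, 9, 12, 15, 10, 13, 4, 11]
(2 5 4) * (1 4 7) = (1 4 2 5 7) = [0, 4, 5, 3, 2, 7, 6, 1]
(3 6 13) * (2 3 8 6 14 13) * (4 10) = (2 3 14 13 8 6)(4 10) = [0, 1, 3, 14, 10, 5, 2, 7, 6, 9, 4, 11, 12, 8, 13]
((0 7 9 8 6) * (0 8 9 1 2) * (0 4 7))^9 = ((9)(1 2 4 7)(6 8))^9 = (9)(1 2 4 7)(6 8)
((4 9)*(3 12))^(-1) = (3 12)(4 9)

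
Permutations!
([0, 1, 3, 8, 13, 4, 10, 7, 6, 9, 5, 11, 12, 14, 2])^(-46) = [0, 1, 14, 2, 5, 10, 8, 7, 3, 9, 6, 11, 12, 4, 13]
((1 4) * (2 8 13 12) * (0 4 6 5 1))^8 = (13)(1 5 6)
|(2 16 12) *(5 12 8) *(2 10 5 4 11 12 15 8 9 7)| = 28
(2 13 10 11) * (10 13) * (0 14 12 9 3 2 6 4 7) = (0 14 12 9 3 2 10 11 6 4 7) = [14, 1, 10, 2, 7, 5, 4, 0, 8, 3, 11, 6, 9, 13, 12]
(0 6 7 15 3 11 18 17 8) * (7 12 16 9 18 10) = (0 6 12 16 9 18 17 8)(3 11 10 7 15) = [6, 1, 2, 11, 4, 5, 12, 15, 0, 18, 7, 10, 16, 13, 14, 3, 9, 8, 17]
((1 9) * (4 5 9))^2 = ((1 4 5 9))^2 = (1 5)(4 9)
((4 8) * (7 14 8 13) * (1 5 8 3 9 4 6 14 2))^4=((1 5 8 6 14 3 9 4 13 7 2))^4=(1 14 13 5 3 7 8 9 2 6 4)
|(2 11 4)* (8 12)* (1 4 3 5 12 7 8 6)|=|(1 4 2 11 3 5 12 6)(7 8)|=8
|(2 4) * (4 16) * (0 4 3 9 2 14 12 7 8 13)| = |(0 4 14 12 7 8 13)(2 16 3 9)| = 28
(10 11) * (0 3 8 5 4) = (0 3 8 5 4)(10 11) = [3, 1, 2, 8, 0, 4, 6, 7, 5, 9, 11, 10]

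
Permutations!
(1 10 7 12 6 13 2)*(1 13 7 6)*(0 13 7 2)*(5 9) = (0 13)(1 10 6 2 7 12)(5 9) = [13, 10, 7, 3, 4, 9, 2, 12, 8, 5, 6, 11, 1, 0]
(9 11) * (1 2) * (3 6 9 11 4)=(11)(1 2)(3 6 9 4)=[0, 2, 1, 6, 3, 5, 9, 7, 8, 4, 10, 11]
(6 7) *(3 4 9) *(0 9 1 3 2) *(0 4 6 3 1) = (0 9 2 4)(3 6 7) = [9, 1, 4, 6, 0, 5, 7, 3, 8, 2]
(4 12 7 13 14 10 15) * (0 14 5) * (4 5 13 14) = (0 4 12 7 14 10 15 5) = [4, 1, 2, 3, 12, 0, 6, 14, 8, 9, 15, 11, 7, 13, 10, 5]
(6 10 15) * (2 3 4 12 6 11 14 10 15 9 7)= (2 3 4 12 6 15 11 14 10 9 7)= [0, 1, 3, 4, 12, 5, 15, 2, 8, 7, 9, 14, 6, 13, 10, 11]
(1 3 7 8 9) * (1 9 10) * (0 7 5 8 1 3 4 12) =(0 7 1 4 12)(3 5 8 10) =[7, 4, 2, 5, 12, 8, 6, 1, 10, 9, 3, 11, 0]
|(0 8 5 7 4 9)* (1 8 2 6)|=9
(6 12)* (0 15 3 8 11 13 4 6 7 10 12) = (0 15 3 8 11 13 4 6)(7 10 12) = [15, 1, 2, 8, 6, 5, 0, 10, 11, 9, 12, 13, 7, 4, 14, 3]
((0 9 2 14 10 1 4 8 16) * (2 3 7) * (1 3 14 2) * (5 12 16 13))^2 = (0 14 3 1 8 5 16 9 10 7 4 13 12)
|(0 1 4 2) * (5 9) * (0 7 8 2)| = |(0 1 4)(2 7 8)(5 9)| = 6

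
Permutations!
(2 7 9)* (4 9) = (2 7 4 9) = [0, 1, 7, 3, 9, 5, 6, 4, 8, 2]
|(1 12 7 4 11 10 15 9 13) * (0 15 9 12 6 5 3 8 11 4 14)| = |(0 15 12 7 14)(1 6 5 3 8 11 10 9 13)| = 45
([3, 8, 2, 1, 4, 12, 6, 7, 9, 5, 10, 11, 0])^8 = (0 3 1 8 9 5 12)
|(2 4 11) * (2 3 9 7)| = 6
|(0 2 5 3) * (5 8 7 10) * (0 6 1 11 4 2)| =|(1 11 4 2 8 7 10 5 3 6)| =10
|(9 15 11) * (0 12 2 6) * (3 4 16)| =12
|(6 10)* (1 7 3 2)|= 4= |(1 7 3 2)(6 10)|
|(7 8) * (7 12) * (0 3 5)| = 3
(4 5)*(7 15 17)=(4 5)(7 15 17)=[0, 1, 2, 3, 5, 4, 6, 15, 8, 9, 10, 11, 12, 13, 14, 17, 16, 7]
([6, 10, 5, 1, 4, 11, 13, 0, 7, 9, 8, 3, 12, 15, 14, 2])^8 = (0 1 2)(3 15 7)(5 6 10)(8 11 13)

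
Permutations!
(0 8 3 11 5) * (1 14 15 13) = (0 8 3 11 5)(1 14 15 13) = [8, 14, 2, 11, 4, 0, 6, 7, 3, 9, 10, 5, 12, 1, 15, 13]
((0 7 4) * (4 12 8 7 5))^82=((0 5 4)(7 12 8))^82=(0 5 4)(7 12 8)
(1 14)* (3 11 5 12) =(1 14)(3 11 5 12) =[0, 14, 2, 11, 4, 12, 6, 7, 8, 9, 10, 5, 3, 13, 1]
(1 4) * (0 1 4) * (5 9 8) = [1, 0, 2, 3, 4, 9, 6, 7, 5, 8] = (0 1)(5 9 8)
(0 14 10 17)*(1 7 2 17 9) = (0 14 10 9 1 7 2 17) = [14, 7, 17, 3, 4, 5, 6, 2, 8, 1, 9, 11, 12, 13, 10, 15, 16, 0]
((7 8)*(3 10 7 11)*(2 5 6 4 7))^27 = (11)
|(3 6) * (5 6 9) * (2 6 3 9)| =|(2 6 9 5 3)| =5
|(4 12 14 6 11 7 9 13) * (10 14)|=|(4 12 10 14 6 11 7 9 13)|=9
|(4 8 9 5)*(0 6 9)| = |(0 6 9 5 4 8)| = 6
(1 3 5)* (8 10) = (1 3 5)(8 10) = [0, 3, 2, 5, 4, 1, 6, 7, 10, 9, 8]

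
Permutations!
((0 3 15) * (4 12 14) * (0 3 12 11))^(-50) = (15)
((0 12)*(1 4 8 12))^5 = ((0 1 4 8 12))^5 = (12)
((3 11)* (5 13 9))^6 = (13)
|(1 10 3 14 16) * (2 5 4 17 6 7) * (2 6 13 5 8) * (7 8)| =|(1 10 3 14 16)(2 7 6 8)(4 17 13 5)| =20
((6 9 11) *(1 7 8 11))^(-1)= ((1 7 8 11 6 9))^(-1)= (1 9 6 11 8 7)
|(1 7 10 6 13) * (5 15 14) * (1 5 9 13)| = |(1 7 10 6)(5 15 14 9 13)| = 20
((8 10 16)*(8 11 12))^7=(8 16 12 10 11)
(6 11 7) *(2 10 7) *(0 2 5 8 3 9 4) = (0 2 10 7 6 11 5 8 3 9 4) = [2, 1, 10, 9, 0, 8, 11, 6, 3, 4, 7, 5]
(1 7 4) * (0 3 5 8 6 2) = (0 3 5 8 6 2)(1 7 4) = [3, 7, 0, 5, 1, 8, 2, 4, 6]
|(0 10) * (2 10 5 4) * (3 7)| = 10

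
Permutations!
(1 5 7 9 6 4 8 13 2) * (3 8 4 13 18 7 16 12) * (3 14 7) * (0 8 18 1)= (0 8 1 5 16 12 14 7 9 6 13 2)(3 18)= [8, 5, 0, 18, 4, 16, 13, 9, 1, 6, 10, 11, 14, 2, 7, 15, 12, 17, 3]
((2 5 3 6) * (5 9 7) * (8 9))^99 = ((2 8 9 7 5 3 6))^99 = (2 8 9 7 5 3 6)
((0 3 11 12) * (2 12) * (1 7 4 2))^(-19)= (0 4 11 12 7 3 2 1)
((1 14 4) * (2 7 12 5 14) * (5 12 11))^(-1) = ((1 2 7 11 5 14 4))^(-1) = (1 4 14 5 11 7 2)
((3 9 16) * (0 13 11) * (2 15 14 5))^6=(16)(2 14)(5 15)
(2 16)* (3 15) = (2 16)(3 15) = [0, 1, 16, 15, 4, 5, 6, 7, 8, 9, 10, 11, 12, 13, 14, 3, 2]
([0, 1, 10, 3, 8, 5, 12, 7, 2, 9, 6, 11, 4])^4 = [0, 1, 4, 3, 6, 5, 2, 7, 12, 9, 8, 11, 10]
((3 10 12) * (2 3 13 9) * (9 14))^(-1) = (2 9 14 13 12 10 3)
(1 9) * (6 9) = (1 6 9) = [0, 6, 2, 3, 4, 5, 9, 7, 8, 1]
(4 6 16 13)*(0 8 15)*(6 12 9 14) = (0 8 15)(4 12 9 14 6 16 13) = [8, 1, 2, 3, 12, 5, 16, 7, 15, 14, 10, 11, 9, 4, 6, 0, 13]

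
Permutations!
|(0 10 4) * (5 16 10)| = 5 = |(0 5 16 10 4)|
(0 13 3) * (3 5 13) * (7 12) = [3, 1, 2, 0, 4, 13, 6, 12, 8, 9, 10, 11, 7, 5] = (0 3)(5 13)(7 12)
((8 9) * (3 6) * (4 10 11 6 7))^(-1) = (3 6 11 10 4 7)(8 9)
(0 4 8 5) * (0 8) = (0 4)(5 8) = [4, 1, 2, 3, 0, 8, 6, 7, 5]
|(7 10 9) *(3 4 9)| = |(3 4 9 7 10)| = 5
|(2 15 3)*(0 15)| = |(0 15 3 2)| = 4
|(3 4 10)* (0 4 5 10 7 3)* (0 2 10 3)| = |(0 4 7)(2 10)(3 5)| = 6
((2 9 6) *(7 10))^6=(10)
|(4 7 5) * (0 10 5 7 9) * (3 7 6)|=|(0 10 5 4 9)(3 7 6)|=15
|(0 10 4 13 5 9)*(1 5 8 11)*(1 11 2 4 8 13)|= |(13)(0 10 8 2 4 1 5 9)|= 8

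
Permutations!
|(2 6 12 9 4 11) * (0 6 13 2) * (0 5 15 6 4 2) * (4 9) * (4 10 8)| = 8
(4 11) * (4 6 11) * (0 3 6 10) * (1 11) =(0 3 6 1 11 10) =[3, 11, 2, 6, 4, 5, 1, 7, 8, 9, 0, 10]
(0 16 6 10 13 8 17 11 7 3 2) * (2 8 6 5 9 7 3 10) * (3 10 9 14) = (0 16 5 14 3 8 17 11 10 13 6 2)(7 9) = [16, 1, 0, 8, 4, 14, 2, 9, 17, 7, 13, 10, 12, 6, 3, 15, 5, 11]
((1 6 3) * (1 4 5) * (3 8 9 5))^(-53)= (1 8 5 6 9)(3 4)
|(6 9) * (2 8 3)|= 6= |(2 8 3)(6 9)|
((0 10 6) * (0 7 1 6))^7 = ((0 10)(1 6 7))^7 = (0 10)(1 6 7)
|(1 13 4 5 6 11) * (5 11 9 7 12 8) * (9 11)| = 10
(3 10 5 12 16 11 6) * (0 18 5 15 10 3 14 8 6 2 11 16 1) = (0 18 5 12 1)(2 11)(6 14 8)(10 15) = [18, 0, 11, 3, 4, 12, 14, 7, 6, 9, 15, 2, 1, 13, 8, 10, 16, 17, 5]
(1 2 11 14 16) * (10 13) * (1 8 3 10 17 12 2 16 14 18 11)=(1 16 8 3 10 13 17 12 2)(11 18)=[0, 16, 1, 10, 4, 5, 6, 7, 3, 9, 13, 18, 2, 17, 14, 15, 8, 12, 11]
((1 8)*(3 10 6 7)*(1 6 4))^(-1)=(1 4 10 3 7 6 8)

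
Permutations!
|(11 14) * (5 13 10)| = 6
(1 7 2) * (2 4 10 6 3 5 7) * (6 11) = [0, 2, 1, 5, 10, 7, 3, 4, 8, 9, 11, 6] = (1 2)(3 5 7 4 10 11 6)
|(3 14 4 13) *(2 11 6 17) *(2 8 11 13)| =|(2 13 3 14 4)(6 17 8 11)| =20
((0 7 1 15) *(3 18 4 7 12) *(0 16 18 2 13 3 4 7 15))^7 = (0 1 7 18 16 15 4 12)(2 13 3)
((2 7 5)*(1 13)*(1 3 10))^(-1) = ((1 13 3 10)(2 7 5))^(-1) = (1 10 3 13)(2 5 7)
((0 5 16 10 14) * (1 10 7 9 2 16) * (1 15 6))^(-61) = (0 15 1 14 5 6 10)(2 9 7 16)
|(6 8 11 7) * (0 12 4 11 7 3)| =|(0 12 4 11 3)(6 8 7)| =15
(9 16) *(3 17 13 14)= [0, 1, 2, 17, 4, 5, 6, 7, 8, 16, 10, 11, 12, 14, 3, 15, 9, 13]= (3 17 13 14)(9 16)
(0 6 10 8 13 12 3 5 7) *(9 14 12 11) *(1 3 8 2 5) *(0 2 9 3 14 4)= (0 6 10 9 4)(1 14 12 8 13 11 3)(2 5 7)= [6, 14, 5, 1, 0, 7, 10, 2, 13, 4, 9, 3, 8, 11, 12]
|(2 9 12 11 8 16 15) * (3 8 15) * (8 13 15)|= 9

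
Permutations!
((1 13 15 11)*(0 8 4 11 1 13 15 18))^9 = (0 11)(1 15)(4 18)(8 13)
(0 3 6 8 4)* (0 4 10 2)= (0 3 6 8 10 2)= [3, 1, 0, 6, 4, 5, 8, 7, 10, 9, 2]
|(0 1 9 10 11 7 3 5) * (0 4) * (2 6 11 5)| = |(0 1 9 10 5 4)(2 6 11 7 3)| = 30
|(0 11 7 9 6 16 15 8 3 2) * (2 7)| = 21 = |(0 11 2)(3 7 9 6 16 15 8)|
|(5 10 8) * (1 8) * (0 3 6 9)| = 4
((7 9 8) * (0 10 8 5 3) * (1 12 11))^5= (0 5 7 10 3 9 8)(1 11 12)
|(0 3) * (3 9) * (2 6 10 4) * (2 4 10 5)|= 3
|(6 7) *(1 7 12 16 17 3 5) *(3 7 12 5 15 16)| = |(1 12 3 15 16 17 7 6 5)| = 9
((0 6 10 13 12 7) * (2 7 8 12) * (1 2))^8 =((0 6 10 13 1 2 7)(8 12))^8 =(0 6 10 13 1 2 7)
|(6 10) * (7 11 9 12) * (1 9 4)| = |(1 9 12 7 11 4)(6 10)| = 6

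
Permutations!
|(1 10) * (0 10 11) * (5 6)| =|(0 10 1 11)(5 6)| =4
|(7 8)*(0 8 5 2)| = 5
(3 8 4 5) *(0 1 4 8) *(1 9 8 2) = (0 9 8 2 1 4 5 3) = [9, 4, 1, 0, 5, 3, 6, 7, 2, 8]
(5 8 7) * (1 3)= [0, 3, 2, 1, 4, 8, 6, 5, 7]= (1 3)(5 8 7)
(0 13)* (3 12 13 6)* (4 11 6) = (0 4 11 6 3 12 13) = [4, 1, 2, 12, 11, 5, 3, 7, 8, 9, 10, 6, 13, 0]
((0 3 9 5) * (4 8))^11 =(0 5 9 3)(4 8)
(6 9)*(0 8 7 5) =(0 8 7 5)(6 9) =[8, 1, 2, 3, 4, 0, 9, 5, 7, 6]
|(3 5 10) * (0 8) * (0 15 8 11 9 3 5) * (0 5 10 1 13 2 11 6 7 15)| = 35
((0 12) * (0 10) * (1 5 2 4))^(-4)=((0 12 10)(1 5 2 4))^(-4)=(0 10 12)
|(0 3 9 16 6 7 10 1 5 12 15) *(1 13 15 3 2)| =13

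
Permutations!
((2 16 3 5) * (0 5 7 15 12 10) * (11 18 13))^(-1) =((0 5 2 16 3 7 15 12 10)(11 18 13))^(-1) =(0 10 12 15 7 3 16 2 5)(11 13 18)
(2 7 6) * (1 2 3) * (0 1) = (0 1 2 7 6 3) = [1, 2, 7, 0, 4, 5, 3, 6]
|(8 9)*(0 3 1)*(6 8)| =|(0 3 1)(6 8 9)| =3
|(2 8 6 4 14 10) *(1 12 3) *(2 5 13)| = 24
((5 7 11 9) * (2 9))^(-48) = ((2 9 5 7 11))^(-48) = (2 5 11 9 7)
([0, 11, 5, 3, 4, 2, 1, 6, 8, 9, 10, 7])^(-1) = [0, 6, 5, 3, 4, 2, 7, 11, 8, 9, 10, 1]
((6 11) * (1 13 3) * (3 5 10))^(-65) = (13)(6 11)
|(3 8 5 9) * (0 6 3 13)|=|(0 6 3 8 5 9 13)|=7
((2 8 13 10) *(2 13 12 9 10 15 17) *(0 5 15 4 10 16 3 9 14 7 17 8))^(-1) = ((0 5 15 8 12 14 7 17 2)(3 9 16)(4 10 13))^(-1) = (0 2 17 7 14 12 8 15 5)(3 16 9)(4 13 10)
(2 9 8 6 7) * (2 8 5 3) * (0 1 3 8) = (0 1 3 2 9 5 8 6 7) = [1, 3, 9, 2, 4, 8, 7, 0, 6, 5]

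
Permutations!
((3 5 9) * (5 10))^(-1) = ((3 10 5 9))^(-1) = (3 9 5 10)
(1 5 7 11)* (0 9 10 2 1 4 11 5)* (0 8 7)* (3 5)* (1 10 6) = (0 9 6 1 8 7 3 5)(2 10)(4 11) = [9, 8, 10, 5, 11, 0, 1, 3, 7, 6, 2, 4]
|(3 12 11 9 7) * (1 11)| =6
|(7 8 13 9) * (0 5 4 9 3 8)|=15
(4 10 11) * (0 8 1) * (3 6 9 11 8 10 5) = (0 10 8 1)(3 6 9 11 4 5) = [10, 0, 2, 6, 5, 3, 9, 7, 1, 11, 8, 4]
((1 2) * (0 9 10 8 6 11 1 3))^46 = ((0 9 10 8 6 11 1 2 3))^46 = (0 9 10 8 6 11 1 2 3)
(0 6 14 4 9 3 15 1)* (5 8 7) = [6, 0, 2, 15, 9, 8, 14, 5, 7, 3, 10, 11, 12, 13, 4, 1] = (0 6 14 4 9 3 15 1)(5 8 7)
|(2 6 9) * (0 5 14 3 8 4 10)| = 21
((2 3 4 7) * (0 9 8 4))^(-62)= (0 9 8 4 7 2 3)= ((0 9 8 4 7 2 3))^(-62)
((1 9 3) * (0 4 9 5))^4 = ((0 4 9 3 1 5))^4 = (0 1 9)(3 4 5)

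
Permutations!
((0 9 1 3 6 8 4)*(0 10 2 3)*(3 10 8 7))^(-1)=((0 9 1)(2 10)(3 6 7)(4 8))^(-1)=(0 1 9)(2 10)(3 7 6)(4 8)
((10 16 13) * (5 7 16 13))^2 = (5 16 7)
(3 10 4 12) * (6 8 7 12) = (3 10 4 6 8 7 12) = [0, 1, 2, 10, 6, 5, 8, 12, 7, 9, 4, 11, 3]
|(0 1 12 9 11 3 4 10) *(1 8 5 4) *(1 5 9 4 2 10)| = |(0 8 9 11 3 5 2 10)(1 12 4)| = 24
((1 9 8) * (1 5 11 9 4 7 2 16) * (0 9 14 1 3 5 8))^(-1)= ((0 9)(1 4 7 2 16 3 5 11 14))^(-1)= (0 9)(1 14 11 5 3 16 2 7 4)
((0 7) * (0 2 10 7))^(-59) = ((2 10 7))^(-59) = (2 10 7)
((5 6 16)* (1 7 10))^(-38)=(1 7 10)(5 6 16)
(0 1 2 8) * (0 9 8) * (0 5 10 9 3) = (0 1 2 5 10 9 8 3) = [1, 2, 5, 0, 4, 10, 6, 7, 3, 8, 9]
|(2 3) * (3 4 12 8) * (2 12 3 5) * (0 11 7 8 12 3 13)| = |(0 11 7 8 5 2 4 13)| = 8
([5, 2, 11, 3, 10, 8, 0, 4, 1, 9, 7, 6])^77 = [0, 1, 2, 3, 7, 5, 6, 10, 8, 9, 4, 11]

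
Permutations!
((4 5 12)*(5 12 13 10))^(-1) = (4 12)(5 10 13)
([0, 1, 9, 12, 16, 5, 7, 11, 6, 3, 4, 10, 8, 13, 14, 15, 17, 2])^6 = [0, 1, 7, 10, 12, 5, 17, 2, 16, 11, 3, 9, 4, 13, 14, 15, 8, 6]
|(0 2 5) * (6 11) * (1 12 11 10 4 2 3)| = 10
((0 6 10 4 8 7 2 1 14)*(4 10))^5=(0 2 4 14 7 6 1 8)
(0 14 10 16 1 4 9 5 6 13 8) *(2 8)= (0 14 10 16 1 4 9 5 6 13 2 8)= [14, 4, 8, 3, 9, 6, 13, 7, 0, 5, 16, 11, 12, 2, 10, 15, 1]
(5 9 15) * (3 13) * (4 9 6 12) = [0, 1, 2, 13, 9, 6, 12, 7, 8, 15, 10, 11, 4, 3, 14, 5] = (3 13)(4 9 15 5 6 12)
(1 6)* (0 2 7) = (0 2 7)(1 6) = [2, 6, 7, 3, 4, 5, 1, 0]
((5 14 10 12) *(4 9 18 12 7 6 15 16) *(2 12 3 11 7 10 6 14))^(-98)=((2 12 5)(3 11 7 14 6 15 16 4 9 18))^(-98)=(2 12 5)(3 7 6 16 9)(4 18 11 14 15)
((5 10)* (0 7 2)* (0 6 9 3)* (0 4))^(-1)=(0 4 3 9 6 2 7)(5 10)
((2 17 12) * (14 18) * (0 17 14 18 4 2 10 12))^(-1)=(18)(0 17)(2 4 14)(10 12)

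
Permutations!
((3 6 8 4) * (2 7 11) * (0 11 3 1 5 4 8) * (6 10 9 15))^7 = (0 15 10 7 11 6 9 3 2)(1 5 4)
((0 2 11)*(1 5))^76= (0 2 11)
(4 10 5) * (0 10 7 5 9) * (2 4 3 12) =(0 10 9)(2 4 7 5 3 12) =[10, 1, 4, 12, 7, 3, 6, 5, 8, 0, 9, 11, 2]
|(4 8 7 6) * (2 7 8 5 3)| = 6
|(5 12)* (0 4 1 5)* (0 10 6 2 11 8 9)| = 11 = |(0 4 1 5 12 10 6 2 11 8 9)|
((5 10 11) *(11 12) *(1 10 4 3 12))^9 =((1 10)(3 12 11 5 4))^9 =(1 10)(3 4 5 11 12)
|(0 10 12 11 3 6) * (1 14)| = 6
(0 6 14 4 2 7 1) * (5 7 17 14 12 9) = [6, 0, 17, 3, 2, 7, 12, 1, 8, 5, 10, 11, 9, 13, 4, 15, 16, 14] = (0 6 12 9 5 7 1)(2 17 14 4)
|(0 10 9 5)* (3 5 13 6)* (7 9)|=8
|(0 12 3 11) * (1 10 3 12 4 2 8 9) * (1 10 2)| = |(12)(0 4 1 2 8 9 10 3 11)| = 9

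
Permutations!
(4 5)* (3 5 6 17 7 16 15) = (3 5 4 6 17 7 16 15) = [0, 1, 2, 5, 6, 4, 17, 16, 8, 9, 10, 11, 12, 13, 14, 3, 15, 7]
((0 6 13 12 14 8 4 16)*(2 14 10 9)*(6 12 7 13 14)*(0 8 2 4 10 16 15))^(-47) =(0 12 16 8 10 9 4 15)(2 6 14)(7 13)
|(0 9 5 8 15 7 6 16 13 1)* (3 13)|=11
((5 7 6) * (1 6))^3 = ((1 6 5 7))^3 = (1 7 5 6)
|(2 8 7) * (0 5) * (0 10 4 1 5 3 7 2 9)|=4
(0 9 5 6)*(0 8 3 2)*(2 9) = (0 2)(3 9 5 6 8) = [2, 1, 0, 9, 4, 6, 8, 7, 3, 5]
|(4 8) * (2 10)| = 2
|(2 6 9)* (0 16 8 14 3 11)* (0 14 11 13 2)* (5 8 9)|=|(0 16 9)(2 6 5 8 11 14 3 13)|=24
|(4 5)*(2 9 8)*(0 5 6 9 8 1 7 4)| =10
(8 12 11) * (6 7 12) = (6 7 12 11 8) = [0, 1, 2, 3, 4, 5, 7, 12, 6, 9, 10, 8, 11]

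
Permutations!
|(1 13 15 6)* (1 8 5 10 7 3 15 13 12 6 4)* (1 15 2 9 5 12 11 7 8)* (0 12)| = 12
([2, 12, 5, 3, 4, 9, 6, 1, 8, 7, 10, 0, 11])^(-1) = [11, 7, 0, 3, 4, 2, 6, 9, 8, 5, 10, 12, 1]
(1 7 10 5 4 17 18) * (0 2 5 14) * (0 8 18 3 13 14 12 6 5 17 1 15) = (0 2 17 3 13 14 8 18 15)(1 7 10 12 6 5 4) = [2, 7, 17, 13, 1, 4, 5, 10, 18, 9, 12, 11, 6, 14, 8, 0, 16, 3, 15]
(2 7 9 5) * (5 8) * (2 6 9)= (2 7)(5 6 9 8)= [0, 1, 7, 3, 4, 6, 9, 2, 5, 8]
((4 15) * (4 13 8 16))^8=(4 8 15 16 13)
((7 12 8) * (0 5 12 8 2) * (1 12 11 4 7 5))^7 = ((0 1 12 2)(4 7 8 5 11))^7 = (0 2 12 1)(4 8 11 7 5)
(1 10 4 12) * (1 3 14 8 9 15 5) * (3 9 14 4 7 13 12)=[0, 10, 2, 4, 3, 1, 6, 13, 14, 15, 7, 11, 9, 12, 8, 5]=(1 10 7 13 12 9 15 5)(3 4)(8 14)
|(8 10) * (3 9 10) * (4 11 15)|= |(3 9 10 8)(4 11 15)|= 12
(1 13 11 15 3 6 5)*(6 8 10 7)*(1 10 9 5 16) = (1 13 11 15 3 8 9 5 10 7 6 16) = [0, 13, 2, 8, 4, 10, 16, 6, 9, 5, 7, 15, 12, 11, 14, 3, 1]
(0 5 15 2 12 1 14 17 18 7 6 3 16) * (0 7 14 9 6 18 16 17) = (0 5 15 2 12 1 9 6 3 17 16 7 18 14) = [5, 9, 12, 17, 4, 15, 3, 18, 8, 6, 10, 11, 1, 13, 0, 2, 7, 16, 14]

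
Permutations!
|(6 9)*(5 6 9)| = |(9)(5 6)| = 2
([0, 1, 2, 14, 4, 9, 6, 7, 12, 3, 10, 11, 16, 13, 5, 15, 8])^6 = [0, 1, 2, 5, 4, 3, 6, 7, 8, 14, 10, 11, 12, 13, 9, 15, 16]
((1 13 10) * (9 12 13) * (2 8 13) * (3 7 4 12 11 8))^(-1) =((1 9 11 8 13 10)(2 3 7 4 12))^(-1) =(1 10 13 8 11 9)(2 12 4 7 3)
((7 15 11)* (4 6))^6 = (15)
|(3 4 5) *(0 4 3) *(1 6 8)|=3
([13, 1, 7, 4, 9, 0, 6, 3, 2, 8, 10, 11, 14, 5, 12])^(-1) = (0 5 13)(2 8 9 4 3 7)(12 14)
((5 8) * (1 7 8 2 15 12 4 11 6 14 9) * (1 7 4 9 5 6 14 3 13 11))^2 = (2 12 7 6 13 14)(3 11 5 15 9 8)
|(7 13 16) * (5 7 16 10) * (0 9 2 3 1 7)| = |(16)(0 9 2 3 1 7 13 10 5)| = 9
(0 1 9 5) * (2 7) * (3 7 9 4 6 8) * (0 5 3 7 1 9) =(0 9 3 1 4 6 8 7 2) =[9, 4, 0, 1, 6, 5, 8, 2, 7, 3]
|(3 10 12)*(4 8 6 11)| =|(3 10 12)(4 8 6 11)| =12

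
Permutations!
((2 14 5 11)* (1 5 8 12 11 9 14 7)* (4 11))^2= (1 9 8 4 2)(5 14 12 11 7)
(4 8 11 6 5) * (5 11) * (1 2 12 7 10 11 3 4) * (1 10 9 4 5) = (1 2 12 7 9 4 8)(3 5 10 11 6) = [0, 2, 12, 5, 8, 10, 3, 9, 1, 4, 11, 6, 7]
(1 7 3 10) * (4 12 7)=(1 4 12 7 3 10)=[0, 4, 2, 10, 12, 5, 6, 3, 8, 9, 1, 11, 7]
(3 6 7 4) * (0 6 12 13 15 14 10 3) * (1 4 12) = (0 6 7 12 13 15 14 10 3 1 4) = [6, 4, 2, 1, 0, 5, 7, 12, 8, 9, 3, 11, 13, 15, 10, 14]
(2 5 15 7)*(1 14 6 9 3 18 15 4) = [0, 14, 5, 18, 1, 4, 9, 2, 8, 3, 10, 11, 12, 13, 6, 7, 16, 17, 15] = (1 14 6 9 3 18 15 7 2 5 4)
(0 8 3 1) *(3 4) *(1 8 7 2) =(0 7 2 1)(3 8 4) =[7, 0, 1, 8, 3, 5, 6, 2, 4]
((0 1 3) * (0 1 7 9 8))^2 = ((0 7 9 8)(1 3))^2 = (0 9)(7 8)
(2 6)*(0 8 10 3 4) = [8, 1, 6, 4, 0, 5, 2, 7, 10, 9, 3] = (0 8 10 3 4)(2 6)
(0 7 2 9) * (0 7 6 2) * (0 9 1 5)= (0 6 2 1 5)(7 9)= [6, 5, 1, 3, 4, 0, 2, 9, 8, 7]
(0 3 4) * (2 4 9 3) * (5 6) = (0 2 4)(3 9)(5 6) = [2, 1, 4, 9, 0, 6, 5, 7, 8, 3]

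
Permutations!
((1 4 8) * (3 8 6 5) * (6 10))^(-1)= ((1 4 10 6 5 3 8))^(-1)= (1 8 3 5 6 10 4)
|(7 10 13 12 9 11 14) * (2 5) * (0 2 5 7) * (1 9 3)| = 11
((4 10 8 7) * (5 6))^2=((4 10 8 7)(5 6))^2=(4 8)(7 10)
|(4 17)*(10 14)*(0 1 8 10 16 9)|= 14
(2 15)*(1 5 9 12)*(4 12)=(1 5 9 4 12)(2 15)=[0, 5, 15, 3, 12, 9, 6, 7, 8, 4, 10, 11, 1, 13, 14, 2]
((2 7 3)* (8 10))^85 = ((2 7 3)(8 10))^85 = (2 7 3)(8 10)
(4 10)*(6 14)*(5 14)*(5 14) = (4 10)(6 14) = [0, 1, 2, 3, 10, 5, 14, 7, 8, 9, 4, 11, 12, 13, 6]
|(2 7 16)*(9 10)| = 6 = |(2 7 16)(9 10)|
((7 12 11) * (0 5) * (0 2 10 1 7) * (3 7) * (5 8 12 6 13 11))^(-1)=(0 11 13 6 7 3 1 10 2 5 12 8)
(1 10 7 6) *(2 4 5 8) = (1 10 7 6)(2 4 5 8) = [0, 10, 4, 3, 5, 8, 1, 6, 2, 9, 7]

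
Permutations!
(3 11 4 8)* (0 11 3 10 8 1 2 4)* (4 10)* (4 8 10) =[11, 2, 4, 3, 1, 5, 6, 7, 8, 9, 10, 0] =(0 11)(1 2 4)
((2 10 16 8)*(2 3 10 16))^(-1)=(2 10 3 8 16)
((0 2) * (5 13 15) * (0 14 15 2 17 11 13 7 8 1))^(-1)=((0 17 11 13 2 14 15 5 7 8 1))^(-1)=(0 1 8 7 5 15 14 2 13 11 17)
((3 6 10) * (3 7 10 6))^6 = ((7 10))^6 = (10)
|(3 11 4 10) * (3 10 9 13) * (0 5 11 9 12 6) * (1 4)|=21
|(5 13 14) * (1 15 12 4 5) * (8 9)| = |(1 15 12 4 5 13 14)(8 9)| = 14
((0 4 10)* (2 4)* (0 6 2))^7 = ((2 4 10 6))^7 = (2 6 10 4)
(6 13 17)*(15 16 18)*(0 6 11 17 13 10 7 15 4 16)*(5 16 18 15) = (0 6 10 7 5 16 15)(4 18)(11 17) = [6, 1, 2, 3, 18, 16, 10, 5, 8, 9, 7, 17, 12, 13, 14, 0, 15, 11, 4]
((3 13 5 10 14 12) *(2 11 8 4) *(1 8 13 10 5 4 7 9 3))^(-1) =(1 12 14 10 3 9 7 8)(2 4 13 11)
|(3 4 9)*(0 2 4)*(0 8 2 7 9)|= |(0 7 9 3 8 2 4)|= 7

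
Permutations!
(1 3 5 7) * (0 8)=(0 8)(1 3 5 7)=[8, 3, 2, 5, 4, 7, 6, 1, 0]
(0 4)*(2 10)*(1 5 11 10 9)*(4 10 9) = (0 10 2 4)(1 5 11 9) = [10, 5, 4, 3, 0, 11, 6, 7, 8, 1, 2, 9]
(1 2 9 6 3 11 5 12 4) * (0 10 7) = (0 10 7)(1 2 9 6 3 11 5 12 4) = [10, 2, 9, 11, 1, 12, 3, 0, 8, 6, 7, 5, 4]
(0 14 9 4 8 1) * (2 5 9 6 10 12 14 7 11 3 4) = (0 7 11 3 4 8 1)(2 5 9)(6 10 12 14) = [7, 0, 5, 4, 8, 9, 10, 11, 1, 2, 12, 3, 14, 13, 6]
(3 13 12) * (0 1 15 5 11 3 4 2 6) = (0 1 15 5 11 3 13 12 4 2 6) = [1, 15, 6, 13, 2, 11, 0, 7, 8, 9, 10, 3, 4, 12, 14, 5]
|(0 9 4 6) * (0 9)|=|(4 6 9)|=3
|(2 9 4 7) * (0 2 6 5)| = 7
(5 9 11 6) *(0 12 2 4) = (0 12 2 4)(5 9 11 6) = [12, 1, 4, 3, 0, 9, 5, 7, 8, 11, 10, 6, 2]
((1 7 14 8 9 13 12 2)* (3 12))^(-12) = ((1 7 14 8 9 13 3 12 2))^(-12) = (1 3 8)(2 13 14)(7 12 9)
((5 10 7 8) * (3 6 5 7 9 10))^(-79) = (3 5 6)(7 8)(9 10) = ((3 6 5)(7 8)(9 10))^(-79)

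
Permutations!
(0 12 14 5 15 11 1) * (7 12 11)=(0 11 1)(5 15 7 12 14)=[11, 0, 2, 3, 4, 15, 6, 12, 8, 9, 10, 1, 14, 13, 5, 7]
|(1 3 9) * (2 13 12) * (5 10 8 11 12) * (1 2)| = |(1 3 9 2 13 5 10 8 11 12)| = 10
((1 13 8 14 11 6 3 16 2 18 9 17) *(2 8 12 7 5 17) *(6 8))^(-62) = (1 5 12)(2 18 9)(3 16 6)(7 13 17)(8 14 11)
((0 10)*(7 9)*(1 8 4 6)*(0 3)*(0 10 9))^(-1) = ((0 9 7)(1 8 4 6)(3 10))^(-1) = (0 7 9)(1 6 4 8)(3 10)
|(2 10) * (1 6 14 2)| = 5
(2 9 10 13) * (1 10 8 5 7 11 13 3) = (1 10 3)(2 9 8 5 7 11 13) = [0, 10, 9, 1, 4, 7, 6, 11, 5, 8, 3, 13, 12, 2]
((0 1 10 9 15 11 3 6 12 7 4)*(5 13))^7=((0 1 10 9 15 11 3 6 12 7 4)(5 13))^7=(0 6 9 4 3 10 7 11 1 12 15)(5 13)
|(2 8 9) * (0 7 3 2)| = |(0 7 3 2 8 9)| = 6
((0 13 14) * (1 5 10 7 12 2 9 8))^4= (0 13 14)(1 12)(2 5)(7 8)(9 10)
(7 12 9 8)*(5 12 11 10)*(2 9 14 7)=(2 9 8)(5 12 14 7 11 10)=[0, 1, 9, 3, 4, 12, 6, 11, 2, 8, 5, 10, 14, 13, 7]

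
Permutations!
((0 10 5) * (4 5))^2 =(0 4)(5 10)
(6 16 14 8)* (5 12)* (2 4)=(2 4)(5 12)(6 16 14 8)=[0, 1, 4, 3, 2, 12, 16, 7, 6, 9, 10, 11, 5, 13, 8, 15, 14]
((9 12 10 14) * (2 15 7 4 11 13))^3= ((2 15 7 4 11 13)(9 12 10 14))^3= (2 4)(7 13)(9 14 10 12)(11 15)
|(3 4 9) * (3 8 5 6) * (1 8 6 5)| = |(1 8)(3 4 9 6)| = 4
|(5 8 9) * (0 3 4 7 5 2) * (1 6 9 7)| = 21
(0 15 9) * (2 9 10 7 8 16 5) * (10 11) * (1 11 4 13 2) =(0 15 4 13 2 9)(1 11 10 7 8 16 5) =[15, 11, 9, 3, 13, 1, 6, 8, 16, 0, 7, 10, 12, 2, 14, 4, 5]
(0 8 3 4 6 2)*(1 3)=(0 8 1 3 4 6 2)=[8, 3, 0, 4, 6, 5, 2, 7, 1]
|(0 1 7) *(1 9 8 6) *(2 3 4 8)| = |(0 9 2 3 4 8 6 1 7)| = 9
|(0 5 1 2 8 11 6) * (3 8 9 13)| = |(0 5 1 2 9 13 3 8 11 6)| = 10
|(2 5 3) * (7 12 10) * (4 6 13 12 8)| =21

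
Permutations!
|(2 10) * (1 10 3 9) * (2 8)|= |(1 10 8 2 3 9)|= 6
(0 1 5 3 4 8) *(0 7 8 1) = (1 5 3 4)(7 8) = [0, 5, 2, 4, 1, 3, 6, 8, 7]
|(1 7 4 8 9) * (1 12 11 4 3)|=15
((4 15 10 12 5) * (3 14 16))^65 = (3 16 14)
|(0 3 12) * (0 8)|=4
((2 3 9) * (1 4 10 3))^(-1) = (1 2 9 3 10 4) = ((1 4 10 3 9 2))^(-1)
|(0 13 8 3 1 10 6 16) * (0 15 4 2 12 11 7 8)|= 12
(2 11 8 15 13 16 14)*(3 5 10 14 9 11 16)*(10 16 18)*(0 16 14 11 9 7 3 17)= [16, 1, 18, 5, 4, 14, 6, 3, 15, 9, 11, 8, 12, 17, 2, 13, 7, 0, 10]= (0 16 7 3 5 14 2 18 10 11 8 15 13 17)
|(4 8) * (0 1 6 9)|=4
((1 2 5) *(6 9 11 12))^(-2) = (1 2 5)(6 11)(9 12)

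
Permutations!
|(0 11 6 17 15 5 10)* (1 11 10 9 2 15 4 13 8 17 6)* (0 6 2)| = 28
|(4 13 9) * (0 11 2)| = |(0 11 2)(4 13 9)| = 3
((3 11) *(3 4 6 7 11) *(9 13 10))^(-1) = (4 11 7 6)(9 10 13)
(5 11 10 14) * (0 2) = (0 2)(5 11 10 14) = [2, 1, 0, 3, 4, 11, 6, 7, 8, 9, 14, 10, 12, 13, 5]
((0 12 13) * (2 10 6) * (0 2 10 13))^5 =((0 12)(2 13)(6 10))^5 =(0 12)(2 13)(6 10)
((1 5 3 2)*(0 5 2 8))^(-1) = (0 8 3 5)(1 2)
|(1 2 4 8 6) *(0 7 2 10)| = 8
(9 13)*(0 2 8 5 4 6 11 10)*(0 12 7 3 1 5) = (0 2 8)(1 5 4 6 11 10 12 7 3)(9 13) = [2, 5, 8, 1, 6, 4, 11, 3, 0, 13, 12, 10, 7, 9]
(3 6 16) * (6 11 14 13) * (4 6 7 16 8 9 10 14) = [0, 1, 2, 11, 6, 5, 8, 16, 9, 10, 14, 4, 12, 7, 13, 15, 3] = (3 11 4 6 8 9 10 14 13 7 16)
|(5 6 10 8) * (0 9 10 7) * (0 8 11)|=4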